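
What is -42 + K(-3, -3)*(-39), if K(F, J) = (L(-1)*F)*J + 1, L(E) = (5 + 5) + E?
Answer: -3240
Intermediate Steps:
L(E) = 10 + E
K(F, J) = 1 + 9*F*J (K(F, J) = ((10 - 1)*F)*J + 1 = (9*F)*J + 1 = 9*F*J + 1 = 1 + 9*F*J)
-42 + K(-3, -3)*(-39) = -42 + (1 + 9*(-3)*(-3))*(-39) = -42 + (1 + 81)*(-39) = -42 + 82*(-39) = -42 - 3198 = -3240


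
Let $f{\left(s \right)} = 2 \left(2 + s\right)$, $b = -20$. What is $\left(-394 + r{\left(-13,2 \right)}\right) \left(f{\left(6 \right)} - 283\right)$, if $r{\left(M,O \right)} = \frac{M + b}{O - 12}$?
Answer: $\frac{1043169}{10} \approx 1.0432 \cdot 10^{5}$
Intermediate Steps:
$r{\left(M,O \right)} = \frac{-20 + M}{-12 + O}$ ($r{\left(M,O \right)} = \frac{M - 20}{O - 12} = \frac{-20 + M}{-12 + O}$)
$f{\left(s \right)} = 4 + 2 s$
$\left(-394 + r{\left(-13,2 \right)}\right) \left(f{\left(6 \right)} - 283\right) = \left(-394 + \frac{-20 - 13}{-12 + 2}\right) \left(\left(4 + 2 \cdot 6\right) - 283\right) = \left(-394 + \frac{1}{-10} \left(-33\right)\right) \left(\left(4 + 12\right) - 283\right) = \left(-394 - - \frac{33}{10}\right) \left(16 - 283\right) = \left(-394 + \frac{33}{10}\right) \left(-267\right) = \left(- \frac{3907}{10}\right) \left(-267\right) = \frac{1043169}{10}$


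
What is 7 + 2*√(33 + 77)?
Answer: 7 + 2*√110 ≈ 27.976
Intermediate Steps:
7 + 2*√(33 + 77) = 7 + 2*√110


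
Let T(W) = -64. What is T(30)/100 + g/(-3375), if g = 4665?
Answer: -91/45 ≈ -2.0222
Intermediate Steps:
T(30)/100 + g/(-3375) = -64/100 + 4665/(-3375) = -64*1/100 + 4665*(-1/3375) = -16/25 - 311/225 = -91/45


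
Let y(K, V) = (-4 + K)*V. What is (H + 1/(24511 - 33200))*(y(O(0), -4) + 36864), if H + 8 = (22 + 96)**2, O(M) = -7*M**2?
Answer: 4459386616240/8689 ≈ 5.1322e+8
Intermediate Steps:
y(K, V) = V*(-4 + K)
H = 13916 (H = -8 + (22 + 96)**2 = -8 + 118**2 = -8 + 13924 = 13916)
(H + 1/(24511 - 33200))*(y(O(0), -4) + 36864) = (13916 + 1/(24511 - 33200))*(-4*(-4 - 7*0**2) + 36864) = (13916 + 1/(-8689))*(-4*(-4 - 7*0) + 36864) = (13916 - 1/8689)*(-4*(-4 + 0) + 36864) = 120916123*(-4*(-4) + 36864)/8689 = 120916123*(16 + 36864)/8689 = (120916123/8689)*36880 = 4459386616240/8689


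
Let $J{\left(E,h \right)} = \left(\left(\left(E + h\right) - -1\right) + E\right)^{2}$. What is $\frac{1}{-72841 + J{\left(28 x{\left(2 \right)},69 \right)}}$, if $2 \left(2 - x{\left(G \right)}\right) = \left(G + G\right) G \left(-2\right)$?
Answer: $\frac{1}{324059} \approx 3.0859 \cdot 10^{-6}$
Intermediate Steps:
$x{\left(G \right)} = 2 + 2 G^{2}$ ($x{\left(G \right)} = 2 - \frac{\left(G + G\right) G \left(-2\right)}{2} = 2 - \frac{2 G G \left(-2\right)}{2} = 2 - \frac{2 G^{2} \left(-2\right)}{2} = 2 - \frac{\left(-4\right) G^{2}}{2} = 2 + 2 G^{2}$)
$J{\left(E,h \right)} = \left(1 + h + 2 E\right)^{2}$ ($J{\left(E,h \right)} = \left(\left(\left(E + h\right) + \left(-1 + 2\right)\right) + E\right)^{2} = \left(\left(\left(E + h\right) + 1\right) + E\right)^{2} = \left(\left(1 + E + h\right) + E\right)^{2} = \left(1 + h + 2 E\right)^{2}$)
$\frac{1}{-72841 + J{\left(28 x{\left(2 \right)},69 \right)}} = \frac{1}{-72841 + \left(1 + 69 + 2 \cdot 28 \left(2 + 2 \cdot 2^{2}\right)\right)^{2}} = \frac{1}{-72841 + \left(1 + 69 + 2 \cdot 28 \left(2 + 2 \cdot 4\right)\right)^{2}} = \frac{1}{-72841 + \left(1 + 69 + 2 \cdot 28 \left(2 + 8\right)\right)^{2}} = \frac{1}{-72841 + \left(1 + 69 + 2 \cdot 28 \cdot 10\right)^{2}} = \frac{1}{-72841 + \left(1 + 69 + 2 \cdot 280\right)^{2}} = \frac{1}{-72841 + \left(1 + 69 + 560\right)^{2}} = \frac{1}{-72841 + 630^{2}} = \frac{1}{-72841 + 396900} = \frac{1}{324059}$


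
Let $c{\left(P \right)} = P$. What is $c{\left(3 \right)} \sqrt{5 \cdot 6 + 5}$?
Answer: $3 \sqrt{35} \approx 17.748$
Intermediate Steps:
$c{\left(3 \right)} \sqrt{5 \cdot 6 + 5} = 3 \sqrt{5 \cdot 6 + 5} = 3 \sqrt{30 + 5} = 3 \sqrt{35}$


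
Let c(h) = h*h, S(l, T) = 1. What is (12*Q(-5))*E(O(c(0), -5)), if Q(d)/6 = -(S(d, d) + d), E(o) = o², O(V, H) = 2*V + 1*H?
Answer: 7200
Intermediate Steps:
c(h) = h²
O(V, H) = H + 2*V (O(V, H) = 2*V + H = H + 2*V)
Q(d) = -6 - 6*d (Q(d) = 6*(-(1 + d)) = 6*(-1 - d) = -6 - 6*d)
(12*Q(-5))*E(O(c(0), -5)) = (12*(-6 - 6*(-5)))*(-5 + 2*0²)² = (12*(-6 + 30))*(-5 + 2*0)² = (12*24)*(-5 + 0)² = 288*(-5)² = 288*25 = 7200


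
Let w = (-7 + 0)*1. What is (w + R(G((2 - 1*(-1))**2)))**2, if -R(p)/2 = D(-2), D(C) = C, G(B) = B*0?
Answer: 9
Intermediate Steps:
G(B) = 0
R(p) = 4 (R(p) = -2*(-2) = 4)
w = -7 (w = -7*1 = -7)
(w + R(G((2 - 1*(-1))**2)))**2 = (-7 + 4)**2 = (-3)**2 = 9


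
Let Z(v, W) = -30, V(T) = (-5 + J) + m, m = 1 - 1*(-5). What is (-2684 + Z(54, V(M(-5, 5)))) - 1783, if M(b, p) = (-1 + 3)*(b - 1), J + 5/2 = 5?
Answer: -4497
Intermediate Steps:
J = 5/2 (J = -5/2 + 5 = 5/2 ≈ 2.5000)
m = 6 (m = 1 + 5 = 6)
M(b, p) = -2 + 2*b (M(b, p) = 2*(-1 + b) = -2 + 2*b)
V(T) = 7/2 (V(T) = (-5 + 5/2) + 6 = -5/2 + 6 = 7/2)
(-2684 + Z(54, V(M(-5, 5)))) - 1783 = (-2684 - 30) - 1783 = -2714 - 1783 = -4497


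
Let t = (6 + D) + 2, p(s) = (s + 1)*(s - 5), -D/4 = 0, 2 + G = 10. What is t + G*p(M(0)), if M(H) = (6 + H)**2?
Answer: 9184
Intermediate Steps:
G = 8 (G = -2 + 10 = 8)
D = 0 (D = -4*0 = 0)
p(s) = (1 + s)*(-5 + s)
t = 8 (t = (6 + 0) + 2 = 6 + 2 = 8)
t + G*p(M(0)) = 8 + 8*(-5 + ((6 + 0)**2)**2 - 4*(6 + 0)**2) = 8 + 8*(-5 + (6**2)**2 - 4*6**2) = 8 + 8*(-5 + 36**2 - 4*36) = 8 + 8*(-5 + 1296 - 144) = 8 + 8*1147 = 8 + 9176 = 9184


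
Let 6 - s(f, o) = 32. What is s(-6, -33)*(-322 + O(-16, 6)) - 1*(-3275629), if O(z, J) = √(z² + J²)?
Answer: 3284001 - 52*√73 ≈ 3.2836e+6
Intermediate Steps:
s(f, o) = -26 (s(f, o) = 6 - 1*32 = 6 - 32 = -26)
O(z, J) = √(J² + z²)
s(-6, -33)*(-322 + O(-16, 6)) - 1*(-3275629) = -26*(-322 + √(6² + (-16)²)) - 1*(-3275629) = -26*(-322 + √(36 + 256)) + 3275629 = -26*(-322 + √292) + 3275629 = -26*(-322 + 2*√73) + 3275629 = (8372 - 52*√73) + 3275629 = 3284001 - 52*√73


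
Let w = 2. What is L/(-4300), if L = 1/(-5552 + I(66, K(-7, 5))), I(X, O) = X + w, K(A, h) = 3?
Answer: 1/23581200 ≈ 4.2407e-8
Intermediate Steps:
I(X, O) = 2 + X (I(X, O) = X + 2 = 2 + X)
L = -1/5484 (L = 1/(-5552 + (2 + 66)) = 1/(-5552 + 68) = 1/(-5484) = -1/5484 ≈ -0.00018235)
L/(-4300) = -1/5484/(-4300) = -1/5484*(-1/4300) = 1/23581200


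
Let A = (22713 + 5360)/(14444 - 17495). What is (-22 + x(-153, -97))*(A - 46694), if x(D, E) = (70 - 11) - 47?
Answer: 1424914670/3051 ≈ 4.6703e+5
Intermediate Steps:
A = -28073/3051 (A = 28073/(-3051) = 28073*(-1/3051) = -28073/3051 ≈ -9.2012)
x(D, E) = 12 (x(D, E) = 59 - 47 = 12)
(-22 + x(-153, -97))*(A - 46694) = (-22 + 12)*(-28073/3051 - 46694) = -10*(-142491467/3051) = 1424914670/3051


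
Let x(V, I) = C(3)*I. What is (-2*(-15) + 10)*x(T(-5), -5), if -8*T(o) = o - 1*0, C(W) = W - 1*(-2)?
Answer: -1000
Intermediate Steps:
C(W) = 2 + W (C(W) = W + 2 = 2 + W)
T(o) = -o/8 (T(o) = -(o - 1*0)/8 = -(o + 0)/8 = -o/8)
x(V, I) = 5*I (x(V, I) = (2 + 3)*I = 5*I)
(-2*(-15) + 10)*x(T(-5), -5) = (-2*(-15) + 10)*(5*(-5)) = (30 + 10)*(-25) = 40*(-25) = -1000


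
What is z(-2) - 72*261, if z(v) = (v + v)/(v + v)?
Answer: -18791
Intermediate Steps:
z(v) = 1 (z(v) = (2*v)/((2*v)) = (2*v)*(1/(2*v)) = 1)
z(-2) - 72*261 = 1 - 72*261 = 1 - 18792 = -18791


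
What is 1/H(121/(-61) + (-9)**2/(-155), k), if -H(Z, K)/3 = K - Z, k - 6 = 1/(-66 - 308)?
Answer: -3536170/90209607 ≈ -0.039199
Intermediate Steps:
k = 2243/374 (k = 6 + 1/(-66 - 308) = 6 + 1/(-374) = 6 - 1/374 = 2243/374 ≈ 5.9973)
H(Z, K) = -3*K + 3*Z (H(Z, K) = -3*(K - Z) = -3*K + 3*Z)
1/H(121/(-61) + (-9)**2/(-155), k) = 1/(-3*2243/374 + 3*(121/(-61) + (-9)**2/(-155))) = 1/(-6729/374 + 3*(121*(-1/61) + 81*(-1/155))) = 1/(-6729/374 + 3*(-121/61 - 81/155)) = 1/(-6729/374 + 3*(-23696/9455)) = 1/(-6729/374 - 71088/9455) = 1/(-90209607/3536170) = -3536170/90209607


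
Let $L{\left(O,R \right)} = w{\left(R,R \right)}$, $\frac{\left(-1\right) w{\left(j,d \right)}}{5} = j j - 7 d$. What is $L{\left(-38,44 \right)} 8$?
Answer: $-65120$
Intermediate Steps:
$w{\left(j,d \right)} = - 5 j^{2} + 35 d$ ($w{\left(j,d \right)} = - 5 \left(j j - 7 d\right) = - 5 \left(j^{2} - 7 d\right) = - 5 j^{2} + 35 d$)
$L{\left(O,R \right)} = - 5 R^{2} + 35 R$
$L{\left(-38,44 \right)} 8 = 5 \cdot 44 \left(7 - 44\right) 8 = 5 \cdot 44 \left(-37\right) 8 = \left(-8140\right) 8 = -65120$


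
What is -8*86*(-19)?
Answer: 13072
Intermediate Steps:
-8*86*(-19) = -688*(-19) = 13072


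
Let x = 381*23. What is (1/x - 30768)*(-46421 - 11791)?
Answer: 5231706150132/2921 ≈ 1.7911e+9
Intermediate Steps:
x = 8763
(1/x - 30768)*(-46421 - 11791) = (1/8763 - 30768)*(-46421 - 11791) = (1/8763 - 30768)*(-58212) = -269619983/8763*(-58212) = 5231706150132/2921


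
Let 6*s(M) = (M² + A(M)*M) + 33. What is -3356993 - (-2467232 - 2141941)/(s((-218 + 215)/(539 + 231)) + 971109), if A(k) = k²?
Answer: -2976613393502494623893/886691632059301 ≈ -3.3570e+6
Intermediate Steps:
s(M) = 11/2 + M²/6 + M³/6 (s(M) = ((M² + M²*M) + 33)/6 = ((M² + M³) + 33)/6 = (33 + M² + M³)/6 = 11/2 + M²/6 + M³/6)
-3356993 - (-2467232 - 2141941)/(s((-218 + 215)/(539 + 231)) + 971109) = -3356993 - (-2467232 - 2141941)/((11/2 + ((-218 + 215)/(539 + 231))²/6 + ((-218 + 215)/(539 + 231))³/6) + 971109) = -3356993 - (-4609173)/((11/2 + (-3/770)²/6 + (-3/770)³/6) + 971109) = -3356993 - (-4609173)/((11/2 + (⅙)*(9/592900) + (⅙)*(-27/456533000)) + 971109) = -3356993 - (-4609173)/((11/2 + 3/1185800 - 9/913066000) + 971109) = -3356993 - (-4609173)/(5021865301/913066000 + 971109) = -3356993 - (-4609173)/886691632059301/913066000 = -3356993 - (-4609173)*913066000/886691632059301 = -3356993 - 1*(-4208479154418000/886691632059301) = -3356993 + 4208479154418000/886691632059301 = -2976613393502494623893/886691632059301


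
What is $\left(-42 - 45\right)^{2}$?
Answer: $7569$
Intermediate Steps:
$\left(-42 - 45\right)^{2} = \left(-87\right)^{2} = 7569$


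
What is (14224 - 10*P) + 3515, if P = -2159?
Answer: 39329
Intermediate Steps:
(14224 - 10*P) + 3515 = (14224 - 10*(-2159)) + 3515 = (14224 + 21590) + 3515 = 35814 + 3515 = 39329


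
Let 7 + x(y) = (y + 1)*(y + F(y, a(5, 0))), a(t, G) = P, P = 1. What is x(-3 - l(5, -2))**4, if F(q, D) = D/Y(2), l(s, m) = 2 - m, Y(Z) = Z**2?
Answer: 20151121/16 ≈ 1.2594e+6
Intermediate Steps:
a(t, G) = 1
F(q, D) = D/4 (F(q, D) = D/(2**2) = D/4)
x(y) = -7 + (1 + y)*(1/4 + y) (x(y) = -7 + (y + 1)*(y + (1/4)*1) = -7 + (1 + y)*(y + 1/4) = -7 + (1 + y)*(1/4 + y))
x(-3 - l(5, -2))**4 = (-27/4 + (-3 - (2 - 1*(-2)))**2 + 5*(-3 - (2 - 1*(-2)))/4)**4 = (-27/4 + (-3 - (2 + 2))**2 + 5*(-3 - (2 + 2))/4)**4 = (-27/4 + (-3 - 1*4)**2 + 5*(-3 - 1*4)/4)**4 = (-27/4 + (-3 - 4)**2 + 5*(-3 - 4)/4)**4 = (-27/4 + (-7)**2 + (5/4)*(-7))**4 = (-27/4 + 49 - 35/4)**4 = (67/2)**4 = 20151121/16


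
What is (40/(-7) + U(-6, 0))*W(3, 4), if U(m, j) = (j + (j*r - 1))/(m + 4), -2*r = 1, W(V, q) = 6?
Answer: -219/7 ≈ -31.286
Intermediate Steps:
r = -½ (r = -½*1 = -½ ≈ -0.50000)
U(m, j) = (-1 + j/2)/(4 + m) (U(m, j) = (j + (j*(-½) - 1))/(m + 4) = (j + (-j/2 - 1))/(4 + m) = (j + (-1 - j/2))/(4 + m) = (-1 + j/2)/(4 + m))
(40/(-7) + U(-6, 0))*W(3, 4) = (40/(-7) + (-2 + 0)/(2*(4 - 6)))*6 = (40*(-⅐) + (½)*(-2)/(-2))*6 = (-40/7 + (½)*(-½)*(-2))*6 = (-40/7 + ½)*6 = -73/14*6 = -219/7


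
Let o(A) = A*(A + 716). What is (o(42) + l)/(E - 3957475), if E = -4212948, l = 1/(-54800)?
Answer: -1744612799/447739180400 ≈ -0.0038965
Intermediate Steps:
l = -1/54800 ≈ -1.8248e-5
o(A) = A*(716 + A)
(o(42) + l)/(E - 3957475) = (42*(716 + 42) - 1/54800)/(-4212948 - 3957475) = (42*758 - 1/54800)/(-8170423) = (31836 - 1/54800)*(-1/8170423) = (1744612799/54800)*(-1/8170423) = -1744612799/447739180400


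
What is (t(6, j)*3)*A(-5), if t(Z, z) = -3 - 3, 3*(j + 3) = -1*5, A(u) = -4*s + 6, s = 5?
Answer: 252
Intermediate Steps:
A(u) = -14 (A(u) = -4*5 + 6 = -20 + 6 = -14)
j = -14/3 (j = -3 + (-1*5)/3 = -3 + (1/3)*(-5) = -3 - 5/3 = -14/3 ≈ -4.6667)
t(Z, z) = -6
(t(6, j)*3)*A(-5) = -6*3*(-14) = -18*(-14) = 252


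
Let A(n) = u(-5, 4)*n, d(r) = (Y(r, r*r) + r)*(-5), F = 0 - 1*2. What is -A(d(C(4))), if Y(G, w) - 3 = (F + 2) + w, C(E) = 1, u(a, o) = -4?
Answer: -100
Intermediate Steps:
F = -2 (F = 0 - 2 = -2)
Y(G, w) = 3 + w (Y(G, w) = 3 + ((-2 + 2) + w) = 3 + (0 + w) = 3 + w)
d(r) = -15 - 5*r - 5*r**2 (d(r) = ((3 + r*r) + r)*(-5) = ((3 + r**2) + r)*(-5) = (3 + r + r**2)*(-5) = -15 - 5*r - 5*r**2)
A(n) = -4*n
-A(d(C(4))) = -(-4)*(-15 - 5*1 - 5*1**2) = -(-4)*(-15 - 5 - 5*1) = -(-4)*(-15 - 5 - 5) = -(-4)*(-25) = -1*100 = -100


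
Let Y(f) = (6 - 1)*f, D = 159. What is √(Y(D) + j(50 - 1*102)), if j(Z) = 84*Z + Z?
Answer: 5*I*√145 ≈ 60.208*I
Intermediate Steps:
Y(f) = 5*f
j(Z) = 85*Z
√(Y(D) + j(50 - 1*102)) = √(5*159 + 85*(50 - 1*102)) = √(795 + 85*(50 - 102)) = √(795 + 85*(-52)) = √(795 - 4420) = √(-3625) = 5*I*√145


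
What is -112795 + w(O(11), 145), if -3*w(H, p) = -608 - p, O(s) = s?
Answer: -112544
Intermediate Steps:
w(H, p) = 608/3 + p/3 (w(H, p) = -(-608 - p)/3 = 608/3 + p/3)
-112795 + w(O(11), 145) = -112795 + (608/3 + (⅓)*145) = -112795 + (608/3 + 145/3) = -112795 + 251 = -112544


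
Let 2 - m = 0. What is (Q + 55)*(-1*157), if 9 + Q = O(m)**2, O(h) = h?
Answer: -7850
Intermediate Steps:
m = 2 (m = 2 - 1*0 = 2 + 0 = 2)
Q = -5 (Q = -9 + 2**2 = -9 + 4 = -5)
(Q + 55)*(-1*157) = (-5 + 55)*(-1*157) = 50*(-157) = -7850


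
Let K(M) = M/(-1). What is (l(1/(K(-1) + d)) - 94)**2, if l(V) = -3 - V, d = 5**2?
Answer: 6365529/676 ≈ 9416.5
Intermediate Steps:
d = 25
K(M) = -M (K(M) = M*(-1) = -M)
(l(1/(K(-1) + d)) - 94)**2 = ((-3 - 1/(-1*(-1) + 25)) - 94)**2 = ((-3 - 1/(1 + 25)) - 94)**2 = ((-3 - 1/26) - 94)**2 = (-79/26 - 94)**2 = (-2523/26)**2 = 6365529/676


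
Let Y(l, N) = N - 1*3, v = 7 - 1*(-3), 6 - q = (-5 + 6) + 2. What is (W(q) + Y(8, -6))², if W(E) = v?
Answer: 1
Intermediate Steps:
q = 3 (q = 6 - ((-5 + 6) + 2) = 6 - (1 + 2) = 6 - 1*3 = 6 - 3 = 3)
v = 10 (v = 7 + 3 = 10)
Y(l, N) = -3 + N (Y(l, N) = N - 3 = -3 + N)
W(E) = 10
(W(q) + Y(8, -6))² = (10 + (-3 - 6))² = (10 - 9)² = 1² = 1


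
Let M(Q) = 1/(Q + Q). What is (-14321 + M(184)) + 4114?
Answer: -3756175/368 ≈ -10207.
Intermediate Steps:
M(Q) = 1/(2*Q)
(-14321 + M(184)) + 4114 = (-14321 + (½)/184) + 4114 = (-14321 + (½)*(1/184)) + 4114 = (-14321 + 1/368) + 4114 = -5270127/368 + 4114 = -3756175/368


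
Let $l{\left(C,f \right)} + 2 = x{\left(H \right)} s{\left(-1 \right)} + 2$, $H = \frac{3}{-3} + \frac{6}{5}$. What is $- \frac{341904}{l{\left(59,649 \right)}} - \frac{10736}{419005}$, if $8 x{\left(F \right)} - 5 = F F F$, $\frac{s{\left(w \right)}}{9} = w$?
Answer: $\frac{23876570838896}{393445695} \approx 60686.0$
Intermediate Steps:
$H = \frac{1}{5}$ ($H = 3 \left(- \frac{1}{3}\right) + 6 \cdot \frac{1}{5} = -1 + \frac{6}{5} = \frac{1}{5} \approx 0.2$)
$s{\left(w \right)} = 9 w$
$x{\left(F \right)} = \frac{5}{8} + \frac{F^{3}}{8}$ ($x{\left(F \right)} = \frac{5}{8} + \frac{F F F}{8} = \frac{5}{8} + \frac{F^{2} F}{8} = \frac{5}{8} + \frac{F^{3}}{8}$)
$l{\left(C,f \right)} = - \frac{2817}{500}$ ($l{\left(C,f \right)} = -2 + \left(\left(\frac{5}{8} + \frac{1}{8 \cdot 125}\right) 9 \left(-1\right) + 2\right) = -2 + \left(\left(\frac{5}{8} + \frac{1}{8} \cdot \frac{1}{125}\right) \left(-9\right) + 2\right) = -2 + \left(\left(\frac{5}{8} + \frac{1}{1000}\right) \left(-9\right) + 2\right) = -2 + \left(\frac{313}{500} \left(-9\right) + 2\right) = -2 + \left(- \frac{2817}{500} + 2\right) = -2 - \frac{1817}{500} = - \frac{2817}{500}$)
$- \frac{341904}{l{\left(59,649 \right)}} - \frac{10736}{419005} = - \frac{341904}{- \frac{2817}{500}} - \frac{10736}{419005} = \left(-341904\right) \left(- \frac{500}{2817}\right) - \frac{10736}{419005} = \frac{56984000}{939} - \frac{10736}{419005} = \frac{23876570838896}{393445695}$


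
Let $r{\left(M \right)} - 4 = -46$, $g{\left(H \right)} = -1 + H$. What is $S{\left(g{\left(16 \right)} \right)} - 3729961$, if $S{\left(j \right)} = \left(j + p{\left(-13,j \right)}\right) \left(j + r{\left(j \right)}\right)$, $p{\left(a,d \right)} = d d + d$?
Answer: $-3736846$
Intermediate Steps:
$p{\left(a,d \right)} = d + d^{2}$ ($p{\left(a,d \right)} = d^{2} + d = d + d^{2}$)
$r{\left(M \right)} = -42$ ($r{\left(M \right)} = 4 - 46 = -42$)
$S{\left(j \right)} = \left(-42 + j\right) \left(j + j \left(1 + j\right)\right)$ ($S{\left(j \right)} = \left(j + j \left(1 + j\right)\right) \left(j - 42\right) = \left(j + j \left(1 + j\right)\right) \left(-42 + j\right) = \left(-42 + j\right) \left(j + j \left(1 + j\right)\right)$)
$S{\left(g{\left(16 \right)} \right)} - 3729961 = \left(-1 + 16\right) \left(-84 + \left(-1 + 16\right)^{2} - 40 \left(-1 + 16\right)\right) - 3729961 = 15 \left(-84 + 15^{2} - 600\right) - 3729961 = 15 \left(-84 + 225 - 600\right) - 3729961 = 15 \left(-459\right) - 3729961 = -6885 - 3729961 = -3736846$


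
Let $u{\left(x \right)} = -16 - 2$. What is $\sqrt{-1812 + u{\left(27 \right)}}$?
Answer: $i \sqrt{1830} \approx 42.779 i$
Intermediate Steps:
$u{\left(x \right)} = -18$
$\sqrt{-1812 + u{\left(27 \right)}} = \sqrt{-1812 - 18} = \sqrt{-1830} = i \sqrt{1830}$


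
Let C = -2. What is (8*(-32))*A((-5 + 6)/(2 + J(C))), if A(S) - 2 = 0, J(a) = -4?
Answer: -512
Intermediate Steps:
A(S) = 2 (A(S) = 2 + 0 = 2)
(8*(-32))*A((-5 + 6)/(2 + J(C))) = (8*(-32))*2 = -256*2 = -512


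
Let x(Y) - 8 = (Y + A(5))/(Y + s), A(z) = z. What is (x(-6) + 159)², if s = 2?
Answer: 447561/16 ≈ 27973.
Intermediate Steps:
x(Y) = 8 + (5 + Y)/(2 + Y) (x(Y) = 8 + (Y + 5)/(Y + 2) = 8 + (5 + Y)/(2 + Y))
(x(-6) + 159)² = (3*(7 + 3*(-6))/(2 - 6) + 159)² = (3*(7 - 18)/(-4) + 159)² = (3*(-¼)*(-11) + 159)² = (33/4 + 159)² = (669/4)² = 447561/16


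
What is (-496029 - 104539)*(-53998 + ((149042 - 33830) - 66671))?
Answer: 3277299576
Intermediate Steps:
(-496029 - 104539)*(-53998 + ((149042 - 33830) - 66671)) = -600568*(-53998 + (115212 - 66671)) = -600568*(-53998 + 48541) = -600568*(-5457) = 3277299576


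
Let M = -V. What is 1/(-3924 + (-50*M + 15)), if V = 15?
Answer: -1/3159 ≈ -0.00031656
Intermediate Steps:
M = -15 (M = -1*15 = -15)
1/(-3924 + (-50*M + 15)) = 1/(-3924 + (-50*(-15) + 15)) = 1/(-3924 + (750 + 15)) = 1/(-3924 + 765) = 1/(-3159) = -1/3159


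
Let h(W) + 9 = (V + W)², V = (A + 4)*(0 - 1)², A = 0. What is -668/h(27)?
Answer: -167/238 ≈ -0.70168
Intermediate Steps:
V = 4 (V = (0 + 4)*(0 - 1)² = 4*(-1)² = 4*1 = 4)
h(W) = -9 + (4 + W)²
-668/h(27) = -668/(-9 + (4 + 27)²) = -668/(-9 + 31²) = -668/(-9 + 961) = -668/952 = -668*1/952 = -167/238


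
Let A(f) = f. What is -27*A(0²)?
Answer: 0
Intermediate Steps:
-27*A(0²) = -27*0² = -27*0 = 0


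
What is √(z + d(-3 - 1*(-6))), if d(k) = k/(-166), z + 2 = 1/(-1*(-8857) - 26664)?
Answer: I*√17633823826582/2955962 ≈ 1.4206*I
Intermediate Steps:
z = -35615/17807 (z = -2 + 1/(-1*(-8857) - 26664) = -2 + 1/(8857 - 26664) = -2 + 1/(-17807) = -2 - 1/17807 = -35615/17807 ≈ -2.0001)
d(k) = -k/166 (d(k) = k*(-1/166) = -k/166)
√(z + d(-3 - 1*(-6))) = √(-35615/17807 - (-3 - 1*(-6))/166) = √(-35615/17807 - (-3 + 6)/166) = √(-35615/17807 - 1/166*3) = √(-35615/17807 - 3/166) = √(-5965511/2955962) = I*√17633823826582/2955962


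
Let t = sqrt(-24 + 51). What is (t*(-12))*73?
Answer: -2628*sqrt(3) ≈ -4551.8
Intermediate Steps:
t = 3*sqrt(3) (t = sqrt(27) = 3*sqrt(3) ≈ 5.1962)
(t*(-12))*73 = ((3*sqrt(3))*(-12))*73 = -36*sqrt(3)*73 = -2628*sqrt(3)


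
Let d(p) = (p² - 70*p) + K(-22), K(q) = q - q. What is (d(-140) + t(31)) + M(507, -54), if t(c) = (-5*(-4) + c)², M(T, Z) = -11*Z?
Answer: 32595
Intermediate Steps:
K(q) = 0
t(c) = (20 + c)²
d(p) = p² - 70*p (d(p) = (p² - 70*p) + 0 = p² - 70*p)
(d(-140) + t(31)) + M(507, -54) = (-140*(-70 - 140) + (20 + 31)²) - 11*(-54) = (-140*(-210) + 51²) + 594 = (29400 + 2601) + 594 = 32001 + 594 = 32595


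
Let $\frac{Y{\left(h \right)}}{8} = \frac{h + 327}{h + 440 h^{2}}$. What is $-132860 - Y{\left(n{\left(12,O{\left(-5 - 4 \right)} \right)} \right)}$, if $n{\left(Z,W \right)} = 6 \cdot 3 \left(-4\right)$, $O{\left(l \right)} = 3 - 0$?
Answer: $- \frac{12626615905}{95037} \approx -1.3286 \cdot 10^{5}$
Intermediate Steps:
$O{\left(l \right)} = 3$ ($O{\left(l \right)} = 3 + 0 = 3$)
$n{\left(Z,W \right)} = -72$ ($n{\left(Z,W \right)} = 18 \left(-4\right) = -72$)
$Y{\left(h \right)} = \frac{8 \left(327 + h\right)}{h + 440 h^{2}}$ ($Y{\left(h \right)} = 8 \frac{h + 327}{h + 440 h^{2}} = 8 \frac{327 + h}{h + 440 h^{2}} = \frac{8 \left(327 + h\right)}{h + 440 h^{2}}$)
$-132860 - Y{\left(n{\left(12,O{\left(-5 - 4 \right)} \right)} \right)} = -132860 - \frac{8 \left(327 - 72\right)}{\left(-72\right) \left(1 + 440 \left(-72\right)\right)} = -132860 - 8 \left(- \frac{1}{72}\right) \frac{1}{1 - 31680} \cdot 255 = -132860 - 8 \left(- \frac{1}{72}\right) \frac{1}{-31679} \cdot 255 = -132860 - 8 \left(- \frac{1}{72}\right) \left(- \frac{1}{31679}\right) 255 = -132860 - \frac{85}{95037} = - \frac{12626615905}{95037}$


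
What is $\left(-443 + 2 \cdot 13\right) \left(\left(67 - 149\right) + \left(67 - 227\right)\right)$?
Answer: $100914$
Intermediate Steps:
$\left(-443 + 2 \cdot 13\right) \left(\left(67 - 149\right) + \left(67 - 227\right)\right) = \left(-443 + 26\right) \left(-82 + \left(67 - 227\right)\right) = - 417 \left(-82 - 160\right) = \left(-417\right) \left(-242\right) = 100914$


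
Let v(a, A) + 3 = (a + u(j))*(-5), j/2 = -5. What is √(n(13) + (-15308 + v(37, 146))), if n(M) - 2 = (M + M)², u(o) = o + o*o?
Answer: 2*I*√3817 ≈ 123.56*I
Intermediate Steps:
j = -10 (j = 2*(-5) = -10)
u(o) = o + o²
v(a, A) = -453 - 5*a (v(a, A) = -3 + (a - 10*(1 - 10))*(-5) = -3 + (a - 10*(-9))*(-5) = -3 + (a + 90)*(-5) = -3 + (90 + a)*(-5) = -3 + (-450 - 5*a) = -453 - 5*a)
n(M) = 2 + 4*M² (n(M) = 2 + (M + M)² = 2 + (2*M)² = 2 + 4*M²)
√(n(13) + (-15308 + v(37, 146))) = √((2 + 4*13²) + (-15308 + (-453 - 5*37))) = √((2 + 4*169) + (-15308 + (-453 - 185))) = √((2 + 676) + (-15308 - 638)) = √(678 - 15946) = √(-15268) = 2*I*√3817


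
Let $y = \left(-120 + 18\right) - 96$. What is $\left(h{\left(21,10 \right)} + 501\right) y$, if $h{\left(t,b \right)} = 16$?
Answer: $-102366$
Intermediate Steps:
$y = -198$ ($y = -102 - 96 = -198$)
$\left(h{\left(21,10 \right)} + 501\right) y = \left(16 + 501\right) \left(-198\right) = 517 \left(-198\right) = -102366$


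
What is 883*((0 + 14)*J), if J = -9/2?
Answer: -55629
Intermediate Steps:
J = -9/2 (J = -9*1/2 = -9/2 ≈ -4.5000)
883*((0 + 14)*J) = 883*((0 + 14)*(-9/2)) = 883*(14*(-9/2)) = 883*(-63) = -55629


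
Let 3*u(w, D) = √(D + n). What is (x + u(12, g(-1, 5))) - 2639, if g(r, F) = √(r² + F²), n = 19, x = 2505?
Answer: -134 + √(19 + √26)/3 ≈ -132.36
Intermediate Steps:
g(r, F) = √(F² + r²)
u(w, D) = √(19 + D)/3 (u(w, D) = √(D + 19)/3 = √(19 + D)/3)
(x + u(12, g(-1, 5))) - 2639 = (2505 + √(19 + √(5² + (-1)²))/3) - 2639 = (2505 + √(19 + √(25 + 1))/3) - 2639 = (2505 + √(19 + √26)/3) - 2639 = -134 + √(19 + √26)/3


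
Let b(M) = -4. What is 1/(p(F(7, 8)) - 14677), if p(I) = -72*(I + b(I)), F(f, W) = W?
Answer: -1/14965 ≈ -6.6823e-5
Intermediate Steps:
p(I) = 288 - 72*I (p(I) = -72*(I - 4) = -72*(-4 + I) = 288 - 72*I)
1/(p(F(7, 8)) - 14677) = 1/((288 - 72*8) - 14677) = 1/((288 - 576) - 14677) = 1/(-288 - 14677) = 1/(-14965) = -1/14965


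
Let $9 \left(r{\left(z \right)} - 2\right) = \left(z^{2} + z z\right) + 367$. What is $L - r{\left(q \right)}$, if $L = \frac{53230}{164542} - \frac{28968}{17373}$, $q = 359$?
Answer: $- \frac{13666121008874}{476431361} \approx -28684.0$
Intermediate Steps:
$r{\left(z \right)} = \frac{385}{9} + \frac{2 z^{2}}{9}$ ($r{\left(z \right)} = 2 + \frac{\left(z^{2} + z z\right) + 367}{9} = 2 + \frac{\left(z^{2} + z^{2}\right) + 367}{9} = 2 + \frac{2 z^{2} + 367}{9} = 2 + \frac{367 + 2 z^{2}}{9} = 2 + \left(\frac{367}{9} + \frac{2 z^{2}}{9}\right) = \frac{385}{9} + \frac{2 z^{2}}{9}$)
$L = - \frac{640281311}{476431361}$ ($L = 53230 \cdot \frac{1}{164542} - \frac{9656}{5791} = \frac{26615}{82271} - \frac{9656}{5791} = - \frac{640281311}{476431361} \approx -1.3439$)
$L - r{\left(q \right)} = - \frac{640281311}{476431361} - \left(\frac{385}{9} + \frac{2 \cdot 359^{2}}{9}\right) = - \frac{640281311}{476431361} - \left(\frac{385}{9} + \frac{2}{9} \cdot 128881\right) = - \frac{640281311}{476431361} - \left(\frac{385}{9} + \frac{257762}{9}\right) = - \frac{640281311}{476431361} - 28683 = - \frac{13666121008874}{476431361}$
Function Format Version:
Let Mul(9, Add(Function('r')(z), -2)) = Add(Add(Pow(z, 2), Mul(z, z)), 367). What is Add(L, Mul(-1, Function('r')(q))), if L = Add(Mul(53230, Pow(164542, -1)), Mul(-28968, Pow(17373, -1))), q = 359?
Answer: Rational(-13666121008874, 476431361) ≈ -28684.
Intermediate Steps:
Function('r')(z) = Add(Rational(385, 9), Mul(Rational(2, 9), Pow(z, 2))) (Function('r')(z) = Add(2, Mul(Rational(1, 9), Add(Add(Pow(z, 2), Mul(z, z)), 367))) = Add(2, Mul(Rational(1, 9), Add(Add(Pow(z, 2), Pow(z, 2)), 367))) = Add(2, Mul(Rational(1, 9), Add(Mul(2, Pow(z, 2)), 367))) = Add(2, Mul(Rational(1, 9), Add(367, Mul(2, Pow(z, 2))))) = Add(2, Add(Rational(367, 9), Mul(Rational(2, 9), Pow(z, 2)))) = Add(Rational(385, 9), Mul(Rational(2, 9), Pow(z, 2))))
L = Rational(-640281311, 476431361) (L = Add(Mul(53230, Rational(1, 164542)), Mul(-28968, Rational(1, 17373))) = Add(Rational(26615, 82271), Rational(-9656, 5791)) = Rational(-640281311, 476431361) ≈ -1.3439)
Add(L, Mul(-1, Function('r')(q))) = Add(Rational(-640281311, 476431361), Mul(-1, Add(Rational(385, 9), Mul(Rational(2, 9), Pow(359, 2))))) = Add(Rational(-640281311, 476431361), Mul(-1, Add(Rational(385, 9), Mul(Rational(2, 9), 128881)))) = Add(Rational(-640281311, 476431361), Mul(-1, Add(Rational(385, 9), Rational(257762, 9)))) = Add(Rational(-640281311, 476431361), Mul(-1, 28683)) = Add(Rational(-640281311, 476431361), -28683) = Rational(-13666121008874, 476431361)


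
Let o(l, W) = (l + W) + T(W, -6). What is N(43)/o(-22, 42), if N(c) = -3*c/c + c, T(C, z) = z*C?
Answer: -5/29 ≈ -0.17241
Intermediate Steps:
T(C, z) = C*z
N(c) = -3 + c (N(c) = -3*1 + c = -3 + c)
o(l, W) = l - 5*W (o(l, W) = (l + W) + W*(-6) = (W + l) - 6*W = l - 5*W)
N(43)/o(-22, 42) = (-3 + 43)/(-22 - 5*42) = 40/(-22 - 210) = 40/(-232) = 40*(-1/232) = -5/29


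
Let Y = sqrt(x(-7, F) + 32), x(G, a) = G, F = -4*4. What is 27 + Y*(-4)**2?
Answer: 107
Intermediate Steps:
F = -16
Y = 5 (Y = sqrt(-7 + 32) = sqrt(25) = 5)
27 + Y*(-4)**2 = 27 + 5*(-4)**2 = 27 + 5*16 = 27 + 80 = 107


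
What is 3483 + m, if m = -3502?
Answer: -19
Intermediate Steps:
3483 + m = 3483 - 3502 = -19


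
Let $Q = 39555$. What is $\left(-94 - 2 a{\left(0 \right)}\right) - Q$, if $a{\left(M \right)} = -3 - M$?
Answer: $-39643$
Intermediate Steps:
$\left(-94 - 2 a{\left(0 \right)}\right) - Q = \left(-94 - 2 \left(-3 - 0\right)\right) - 39555 = \left(-94 - 2 \left(-3 + 0\right)\right) - 39555 = \left(-94 - -6\right) - 39555 = \left(-94 + 6\right) - 39555 = -88 - 39555 = -39643$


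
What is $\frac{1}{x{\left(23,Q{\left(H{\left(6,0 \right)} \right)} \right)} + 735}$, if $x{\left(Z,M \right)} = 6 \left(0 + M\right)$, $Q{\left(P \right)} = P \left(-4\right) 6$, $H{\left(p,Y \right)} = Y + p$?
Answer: $- \frac{1}{129} \approx -0.0077519$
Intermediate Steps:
$Q{\left(P \right)} = - 24 P$ ($Q{\left(P \right)} = - 4 P 6 = - 24 P$)
$x{\left(Z,M \right)} = 6 M$
$\frac{1}{x{\left(23,Q{\left(H{\left(6,0 \right)} \right)} \right)} + 735} = \frac{1}{6 \left(- 24 \left(0 + 6\right)\right) + 735} = \frac{1}{6 \left(\left(-24\right) 6\right) + 735} = \frac{1}{6 \left(-144\right) + 735} = \frac{1}{-864 + 735} = \frac{1}{-129} = - \frac{1}{129}$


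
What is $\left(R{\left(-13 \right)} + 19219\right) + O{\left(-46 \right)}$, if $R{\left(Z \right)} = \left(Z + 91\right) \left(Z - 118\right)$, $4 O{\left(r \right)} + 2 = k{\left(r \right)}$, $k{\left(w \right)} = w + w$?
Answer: $\frac{17955}{2} \approx 8977.5$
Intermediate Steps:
$k{\left(w \right)} = 2 w$
$O{\left(r \right)} = - \frac{1}{2} + \frac{r}{2}$ ($O{\left(r \right)} = - \frac{1}{2} + \frac{2 r}{4} = - \frac{1}{2} + \frac{r}{2}$)
$R{\left(Z \right)} = \left(-118 + Z\right) \left(91 + Z\right)$ ($R{\left(Z \right)} = \left(91 + Z\right) \left(-118 + Z\right) = \left(-118 + Z\right) \left(91 + Z\right)$)
$\left(R{\left(-13 \right)} + 19219\right) + O{\left(-46 \right)} = \left(\left(-10738 + \left(-13\right)^{2} - -351\right) + 19219\right) + \left(- \frac{1}{2} + \frac{1}{2} \left(-46\right)\right) = \left(\left(-10738 + 169 + 351\right) + 19219\right) - \frac{47}{2} = \left(-10218 + 19219\right) - \frac{47}{2} = 9001 - \frac{47}{2} = \frac{17955}{2}$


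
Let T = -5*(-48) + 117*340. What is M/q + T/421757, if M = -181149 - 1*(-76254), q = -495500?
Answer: 12814022103/41796118700 ≈ 0.30658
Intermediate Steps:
T = 40020 (T = 240 + 39780 = 40020)
M = -104895 (M = -181149 + 76254 = -104895)
M/q + T/421757 = -104895/(-495500) + 40020/421757 = -104895*(-1/495500) + 40020*(1/421757) = 20979/99100 + 40020/421757 = 12814022103/41796118700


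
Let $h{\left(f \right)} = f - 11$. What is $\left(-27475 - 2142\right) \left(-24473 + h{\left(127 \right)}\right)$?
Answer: $721381269$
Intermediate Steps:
$h{\left(f \right)} = -11 + f$ ($h{\left(f \right)} = f - 11 = -11 + f$)
$\left(-27475 - 2142\right) \left(-24473 + h{\left(127 \right)}\right) = \left(-27475 - 2142\right) \left(-24473 + \left(-11 + 127\right)\right) = - 29617 \left(-24473 + 116\right) = \left(-29617\right) \left(-24357\right) = 721381269$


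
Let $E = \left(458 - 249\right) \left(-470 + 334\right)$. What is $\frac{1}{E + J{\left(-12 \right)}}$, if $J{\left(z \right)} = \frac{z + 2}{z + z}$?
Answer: $- \frac{12}{341083} \approx -3.5182 \cdot 10^{-5}$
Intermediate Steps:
$E = -28424$ ($E = 209 \left(-136\right) = -28424$)
$J{\left(z \right)} = \frac{2 + z}{2 z}$
$\frac{1}{E + J{\left(-12 \right)}} = \frac{1}{-28424 + \frac{2 - 12}{2 \left(-12\right)}} = \frac{1}{-28424 + \frac{1}{2} \left(- \frac{1}{12}\right) \left(-10\right)} = \frac{1}{-28424 + \frac{5}{12}} = \frac{1}{- \frac{341083}{12}} = - \frac{12}{341083}$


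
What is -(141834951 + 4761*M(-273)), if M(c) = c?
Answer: -140535198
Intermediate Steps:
-(141834951 + 4761*M(-273)) = -4761/(1/(-273 + 31³)) = -4761/(1/(-273 + 29791)) = -4761/(1/29518) = -4761/1/29518 = -4761*29518 = -140535198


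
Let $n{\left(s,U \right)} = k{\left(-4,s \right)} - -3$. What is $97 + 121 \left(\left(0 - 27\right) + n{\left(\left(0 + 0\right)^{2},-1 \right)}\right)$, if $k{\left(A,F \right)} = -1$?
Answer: $-2928$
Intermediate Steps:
$n{\left(s,U \right)} = 2$ ($n{\left(s,U \right)} = -1 - -3 = -1 + 3 = 2$)
$97 + 121 \left(\left(0 - 27\right) + n{\left(\left(0 + 0\right)^{2},-1 \right)}\right) = 97 + 121 \left(\left(0 - 27\right) + 2\right) = 97 + 121 \left(-27 + 2\right) = 97 + 121 \left(-25\right) = 97 - 3025 = -2928$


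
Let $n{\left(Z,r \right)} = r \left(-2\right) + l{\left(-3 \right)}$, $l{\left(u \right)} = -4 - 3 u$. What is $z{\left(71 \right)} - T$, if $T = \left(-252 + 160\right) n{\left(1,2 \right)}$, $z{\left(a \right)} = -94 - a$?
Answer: $-73$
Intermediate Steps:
$n{\left(Z,r \right)} = 5 - 2 r$ ($n{\left(Z,r \right)} = r \left(-2\right) - -5 = - 2 r + \left(-4 + 9\right) = - 2 r + 5 = 5 - 2 r$)
$T = -92$ ($T = \left(-252 + 160\right) \left(5 - 4\right) = - 92 \left(5 - 4\right) = \left(-92\right) 1 = -92$)
$z{\left(71 \right)} - T = \left(-94 - 71\right) - -92 = \left(-94 - 71\right) + 92 = -165 + 92 = -73$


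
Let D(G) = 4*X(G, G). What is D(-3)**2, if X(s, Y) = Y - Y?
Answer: 0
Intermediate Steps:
X(s, Y) = 0
D(G) = 0 (D(G) = 4*0 = 0)
D(-3)**2 = 0**2 = 0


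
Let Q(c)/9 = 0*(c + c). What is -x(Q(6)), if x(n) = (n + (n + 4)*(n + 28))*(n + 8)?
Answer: -896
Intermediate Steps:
Q(c) = 0 (Q(c) = 9*(0*(c + c)) = 9*(0*(2*c)) = 9*0 = 0)
x(n) = (8 + n)*(n + (4 + n)*(28 + n)) (x(n) = (n + (4 + n)*(28 + n))*(8 + n) = (8 + n)*(n + (4 + n)*(28 + n)))
-x(Q(6)) = -(896 + 0³ + 41*0² + 376*0) = -(896 + 0 + 41*0 + 0) = -(896 + 0 + 0 + 0) = -1*896 = -896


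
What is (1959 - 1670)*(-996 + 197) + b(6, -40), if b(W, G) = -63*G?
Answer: -228391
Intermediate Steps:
(1959 - 1670)*(-996 + 197) + b(6, -40) = (1959 - 1670)*(-996 + 197) - 63*(-40) = 289*(-799) + 2520 = -230911 + 2520 = -228391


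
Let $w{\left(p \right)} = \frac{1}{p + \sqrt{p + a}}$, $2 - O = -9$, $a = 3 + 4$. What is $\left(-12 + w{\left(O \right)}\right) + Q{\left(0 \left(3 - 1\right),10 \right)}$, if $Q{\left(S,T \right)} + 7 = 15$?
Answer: $- \frac{401}{103} - \frac{3 \sqrt{2}}{103} \approx -3.9344$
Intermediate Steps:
$a = 7$
$Q{\left(S,T \right)} = 8$ ($Q{\left(S,T \right)} = -7 + 15 = 8$)
$O = 11$ ($O = 2 - -9 = 2 + 9 = 11$)
$w{\left(p \right)} = \frac{1}{p + \sqrt{7 + p}}$ ($w{\left(p \right)} = \frac{1}{p + \sqrt{p + 7}} = \frac{1}{p + \sqrt{7 + p}}$)
$\left(-12 + w{\left(O \right)}\right) + Q{\left(0 \left(3 - 1\right),10 \right)} = \left(-12 + \frac{1}{11 + \sqrt{7 + 11}}\right) + 8 = \left(-12 + \frac{1}{11 + \sqrt{18}}\right) + 8 = \left(-12 + \frac{1}{11 + 3 \sqrt{2}}\right) + 8 = -4 + \frac{1}{11 + 3 \sqrt{2}}$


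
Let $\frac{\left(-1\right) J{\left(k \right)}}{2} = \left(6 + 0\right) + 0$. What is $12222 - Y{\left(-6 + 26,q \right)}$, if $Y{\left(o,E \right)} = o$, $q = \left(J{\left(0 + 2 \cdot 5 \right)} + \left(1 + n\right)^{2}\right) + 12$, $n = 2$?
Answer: $12202$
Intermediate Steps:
$J{\left(k \right)} = -12$ ($J{\left(k \right)} = - 2 \left(\left(6 + 0\right) + 0\right) = - 2 \left(6 + 0\right) = \left(-2\right) 6 = -12$)
$q = 9$ ($q = \left(-12 + \left(1 + 2\right)^{2}\right) + 12 = \left(-12 + 3^{2}\right) + 12 = \left(-12 + 9\right) + 12 = -3 + 12 = 9$)
$12222 - Y{\left(-6 + 26,q \right)} = 12222 - \left(-6 + 26\right) = 12222 - 20 = 12202$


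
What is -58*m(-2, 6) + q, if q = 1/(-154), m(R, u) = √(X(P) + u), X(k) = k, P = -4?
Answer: -1/154 - 58*√2 ≈ -82.031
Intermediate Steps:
m(R, u) = √(-4 + u)
q = -1/154 ≈ -0.0064935
-58*m(-2, 6) + q = -58*√(-4 + 6) - 1/154 = -58*√2 - 1/154 = -1/154 - 58*√2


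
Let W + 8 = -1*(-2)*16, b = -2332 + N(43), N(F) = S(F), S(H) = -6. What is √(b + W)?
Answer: I*√2314 ≈ 48.104*I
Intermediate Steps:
N(F) = -6
b = -2338 (b = -2332 - 6 = -2338)
W = 24 (W = -8 - 1*(-2)*16 = -8 + 2*16 = -8 + 32 = 24)
√(b + W) = √(-2338 + 24) = √(-2314) = I*√2314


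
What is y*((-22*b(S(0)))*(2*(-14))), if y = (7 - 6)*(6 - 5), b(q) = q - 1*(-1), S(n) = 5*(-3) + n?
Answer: -8624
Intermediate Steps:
S(n) = -15 + n
b(q) = 1 + q (b(q) = q + 1 = 1 + q)
y = 1 (y = 1*1 = 1)
y*((-22*b(S(0)))*(2*(-14))) = 1*((-22*(1 + (-15 + 0)))*(2*(-14))) = 1*(-22*(1 - 15)*(-28)) = 1*(-22*(-14)*(-28)) = 1*(308*(-28)) = 1*(-8624) = -8624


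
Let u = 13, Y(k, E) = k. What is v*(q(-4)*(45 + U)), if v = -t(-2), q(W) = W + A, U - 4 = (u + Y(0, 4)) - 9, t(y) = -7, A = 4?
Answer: 0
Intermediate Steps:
U = 8 (U = 4 + ((13 + 0) - 9) = 4 + (13 - 9) = 4 + 4 = 8)
q(W) = 4 + W (q(W) = W + 4 = 4 + W)
v = 7 (v = -1*(-7) = 7)
v*(q(-4)*(45 + U)) = 7*((4 - 4)*(45 + 8)) = 7*(0*53) = 7*0 = 0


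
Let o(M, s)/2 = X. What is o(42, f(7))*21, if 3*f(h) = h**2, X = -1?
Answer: -42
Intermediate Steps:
f(h) = h**2/3
o(M, s) = -2 (o(M, s) = 2*(-1) = -2)
o(42, f(7))*21 = -2*21 = -42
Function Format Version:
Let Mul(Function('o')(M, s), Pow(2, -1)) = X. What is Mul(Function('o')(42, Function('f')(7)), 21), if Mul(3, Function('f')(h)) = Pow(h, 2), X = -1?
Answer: -42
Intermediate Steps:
Function('f')(h) = Mul(Rational(1, 3), Pow(h, 2))
Function('o')(M, s) = -2 (Function('o')(M, s) = Mul(2, -1) = -2)
Mul(Function('o')(42, Function('f')(7)), 21) = Mul(-2, 21) = -42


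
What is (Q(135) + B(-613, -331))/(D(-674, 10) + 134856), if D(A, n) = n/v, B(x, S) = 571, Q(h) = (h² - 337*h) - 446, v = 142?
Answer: -1927295/9574781 ≈ -0.20129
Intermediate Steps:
Q(h) = -446 + h² - 337*h
D(A, n) = n/142
(Q(135) + B(-613, -331))/(D(-674, 10) + 134856) = ((-446 + 135² - 337*135) + 571)/((1/142)*10 + 134856) = ((-446 + 18225 - 45495) + 571)/(5/71 + 134856) = (-27716 + 571)/(9574781/71) = -27145*71/9574781 = -1927295/9574781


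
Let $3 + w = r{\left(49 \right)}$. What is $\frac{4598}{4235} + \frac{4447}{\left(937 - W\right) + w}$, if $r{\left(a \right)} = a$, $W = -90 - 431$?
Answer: $\frac{212797}{52640} \approx 4.0425$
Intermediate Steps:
$W = -521$ ($W = -90 - 431 = -521$)
$w = 46$ ($w = -3 + 49 = 46$)
$\frac{4598}{4235} + \frac{4447}{\left(937 - W\right) + w} = \frac{4598}{4235} + \frac{4447}{\left(937 - -521\right) + 46} = 4598 \cdot \frac{1}{4235} + \frac{4447}{\left(937 + 521\right) + 46} = \frac{38}{35} + \frac{4447}{1458 + 46} = \frac{38}{35} + \frac{4447}{1504} = \frac{212797}{52640}$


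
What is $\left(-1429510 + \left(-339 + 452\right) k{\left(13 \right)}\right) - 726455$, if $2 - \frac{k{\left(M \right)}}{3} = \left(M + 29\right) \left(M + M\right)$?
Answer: $-2525475$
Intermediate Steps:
$k{\left(M \right)} = 6 - 6 M \left(29 + M\right)$ ($k{\left(M \right)} = 6 - 3 \left(M + 29\right) \left(M + M\right) = 6 - 3 \left(29 + M\right) 2 M = 6 - 3 \cdot 2 M \left(29 + M\right) = 6 - 6 M \left(29 + M\right)$)
$\left(-1429510 + \left(-339 + 452\right) k{\left(13 \right)}\right) - 726455 = \left(-1429510 + \left(-339 + 452\right) \left(6 - 2262 - 6 \cdot 13^{2}\right)\right) - 726455 = \left(-1429510 + 113 \left(6 - 2262 - 1014\right)\right) - 726455 = \left(-1429510 + 113 \left(-3270\right)\right) - 726455 = \left(-1429510 - 369510\right) - 726455 = -1799020 - 726455 = -2525475$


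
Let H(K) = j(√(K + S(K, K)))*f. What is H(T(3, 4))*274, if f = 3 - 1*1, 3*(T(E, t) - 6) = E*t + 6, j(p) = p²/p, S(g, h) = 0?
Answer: 1096*√3 ≈ 1898.3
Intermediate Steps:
j(p) = p
T(E, t) = 8 + E*t/3 (T(E, t) = 6 + (E*t + 6)/3 = 6 + (6 + E*t)/3 = 6 + (2 + E*t/3) = 8 + E*t/3)
f = 2 (f = 3 - 1 = 2)
H(K) = 2*√K (H(K) = √(K + 0)*2 = √K*2 = 2*√K)
H(T(3, 4))*274 = (2*√(8 + (⅓)*3*4))*274 = (2*√(8 + 4))*274 = (2*√12)*274 = (2*(2*√3))*274 = (4*√3)*274 = 1096*√3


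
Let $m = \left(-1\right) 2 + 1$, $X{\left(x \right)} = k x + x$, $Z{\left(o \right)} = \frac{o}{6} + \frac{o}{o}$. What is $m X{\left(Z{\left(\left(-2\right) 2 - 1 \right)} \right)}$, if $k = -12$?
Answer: $\frac{11}{6} \approx 1.8333$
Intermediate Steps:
$Z{\left(o \right)} = 1 + \frac{o}{6}$ ($Z{\left(o \right)} = o \frac{1}{6} + 1 = \frac{o}{6} + 1 = 1 + \frac{o}{6}$)
$X{\left(x \right)} = - 11 x$ ($X{\left(x \right)} = - 12 x + x = - 11 x$)
$m = -1$ ($m = -2 + 1 = -1$)
$m X{\left(Z{\left(\left(-2\right) 2 - 1 \right)} \right)} = - \left(-11\right) \left(1 + \frac{\left(-2\right) 2 - 1}{6}\right) = - \left(-11\right) \left(1 + \frac{-4 - 1}{6}\right) = - \left(-11\right) \left(1 + \frac{1}{6} \left(-5\right)\right) = - \left(-11\right) \left(1 - \frac{5}{6}\right) = - \frac{-11}{6} = \left(-1\right) \left(- \frac{11}{6}\right) = \frac{11}{6}$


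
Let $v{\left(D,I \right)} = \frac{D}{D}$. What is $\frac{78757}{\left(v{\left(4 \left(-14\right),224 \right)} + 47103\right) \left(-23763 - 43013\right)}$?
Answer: $- \frac{78757}{3145416704} \approx -2.5039 \cdot 10^{-5}$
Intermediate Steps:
$v{\left(D,I \right)} = 1$
$\frac{78757}{\left(v{\left(4 \left(-14\right),224 \right)} + 47103\right) \left(-23763 - 43013\right)} = \frac{78757}{\left(1 + 47103\right) \left(-23763 - 43013\right)} = \frac{78757}{47104 \left(-66776\right)} = \frac{78757}{-3145416704} = 78757 \left(- \frac{1}{3145416704}\right) = - \frac{78757}{3145416704}$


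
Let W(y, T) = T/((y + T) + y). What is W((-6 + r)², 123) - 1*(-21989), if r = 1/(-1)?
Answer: 4859692/221 ≈ 21990.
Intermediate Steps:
r = -1 (r = 1*(-1) = -1)
W(y, T) = T/(T + 2*y) (W(y, T) = T/((T + y) + y) = T/(T + 2*y))
W((-6 + r)², 123) - 1*(-21989) = 123/(123 + 2*(-6 - 1)²) - 1*(-21989) = 123/(123 + 2*(-7)²) + 21989 = 123/(123 + 2*49) + 21989 = 123/(123 + 98) + 21989 = 123/221 + 21989 = 4859692/221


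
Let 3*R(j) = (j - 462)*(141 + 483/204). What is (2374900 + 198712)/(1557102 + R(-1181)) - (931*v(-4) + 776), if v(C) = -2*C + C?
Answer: -1356815387652/301631201 ≈ -4498.3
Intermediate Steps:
v(C) = -C
R(j) = -750673/34 + 9749*j/204 (R(j) = ((j - 462)*(141 + 483/204))/3 = ((-462 + j)*(141 + 483*(1/204)))/3 = ((-462 + j)*(141 + 161/68))/3 = ((-462 + j)*(9749/68))/3 = (-2252019/34 + 9749*j/68)/3 = -750673/34 + 9749*j/204)
(2374900 + 198712)/(1557102 + R(-1181)) - (931*v(-4) + 776) = (2374900 + 198712)/(1557102 + (-750673/34 + (9749/204)*(-1181))) - (931*(-1*(-4)) + 776) = 2573612/(1557102 + (-750673/34 - 11513569/204)) - (931*4 + 776) = 2573612/(1557102 - 16017607/204) - (3724 + 776) = 2573612/(301631201/204) - 1*4500 = 2573612*(204/301631201) - 4500 = 525016848/301631201 - 4500 = -1356815387652/301631201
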